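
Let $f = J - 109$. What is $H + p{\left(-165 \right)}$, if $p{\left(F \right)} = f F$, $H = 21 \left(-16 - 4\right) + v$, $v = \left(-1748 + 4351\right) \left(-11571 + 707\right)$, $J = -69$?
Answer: $-28250042$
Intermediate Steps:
$v = -28278992$ ($v = 2603 \left(-10864\right) = -28278992$)
$f = -178$ ($f = -69 - 109 = -178$)
$H = -28279412$ ($H = 21 \left(-16 - 4\right) - 28278992 = 21 \left(-20\right) - 28278992 = -420 - 28278992 = -28279412$)
$p{\left(F \right)} = - 178 F$
$H + p{\left(-165 \right)} = -28279412 - -29370 = -28279412 + 29370 = -28250042$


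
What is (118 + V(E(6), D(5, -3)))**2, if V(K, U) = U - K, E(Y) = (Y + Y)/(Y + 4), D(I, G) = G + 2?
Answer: 335241/25 ≈ 13410.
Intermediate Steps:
D(I, G) = 2 + G
E(Y) = 2*Y/(4 + Y) (E(Y) = (2*Y)/(4 + Y) = 2*Y/(4 + Y))
(118 + V(E(6), D(5, -3)))**2 = (118 + ((2 - 3) - 2*6/(4 + 6)))**2 = (118 + (-1 - 2*6/10))**2 = (118 + (-1 - 1*6/5))**2 = (118 + (-1 - 6/5))**2 = (118 - 11/5)**2 = (579/5)**2 = 335241/25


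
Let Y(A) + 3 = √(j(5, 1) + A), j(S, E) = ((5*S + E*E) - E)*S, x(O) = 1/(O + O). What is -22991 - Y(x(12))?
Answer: -22988 - √18006/12 ≈ -22999.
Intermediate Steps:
x(O) = 1/(2*O)
j(S, E) = S*(E² - E + 5*S) (j(S, E) = ((5*S + E²) - E)*S = ((E² + 5*S) - E)*S = (E² - E + 5*S)*S = S*(E² - E + 5*S))
Y(A) = -3 + √(125 + A) (Y(A) = -3 + √(5*(1² - 1*1 + 5*5) + A) = -3 + √(5*(1 - 1 + 25) + A) = -3 + √(5*25 + A) = -3 + √(125 + A))
-22991 - Y(x(12)) = -22991 - (-3 + √(125 + (½)/12)) = -22991 - (-3 + √(125 + (½)*(1/12))) = -22991 - (-3 + √(125 + 1/24)) = -22991 - (-3 + √(3001/24)) = -22991 - (-3 + √18006/12) = -22991 + (3 - √18006/12) = -22988 - √18006/12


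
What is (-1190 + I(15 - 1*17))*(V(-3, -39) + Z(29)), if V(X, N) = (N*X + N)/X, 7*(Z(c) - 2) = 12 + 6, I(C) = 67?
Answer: 168450/7 ≈ 24064.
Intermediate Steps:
Z(c) = 32/7 (Z(c) = 2 + (12 + 6)/7 = 2 + (⅐)*18 = 2 + 18/7 = 32/7)
V(X, N) = (N + N*X)/X
(-1190 + I(15 - 1*17))*(V(-3, -39) + Z(29)) = (-1190 + 67)*((-39 - 39/(-3)) + 32/7) = -1123*((-39 - 39*(-⅓)) + 32/7) = -1123*((-39 + 13) + 32/7) = -1123*(-26 + 32/7) = -1123*(-150/7) = 168450/7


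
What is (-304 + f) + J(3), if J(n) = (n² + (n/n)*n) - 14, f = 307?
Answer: 1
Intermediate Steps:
J(n) = -14 + n + n² (J(n) = (n² + 1*n) - 14 = (n² + n) - 14 = (n + n²) - 14 = -14 + n + n²)
(-304 + f) + J(3) = (-304 + 307) + (-14 + 3 + 3²) = 3 + (-14 + 3 + 9) = 3 - 2 = 1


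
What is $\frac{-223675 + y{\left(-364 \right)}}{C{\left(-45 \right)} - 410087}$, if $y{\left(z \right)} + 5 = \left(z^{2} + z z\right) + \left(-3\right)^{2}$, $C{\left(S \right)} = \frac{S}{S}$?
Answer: $- \frac{41321}{410086} \approx -0.10076$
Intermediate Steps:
$C{\left(S \right)} = 1$
$y{\left(z \right)} = 4 + 2 z^{2}$ ($y{\left(z \right)} = -5 + \left(\left(z^{2} + z z\right) + \left(-3\right)^{2}\right) = -5 + \left(\left(z^{2} + z^{2}\right) + 9\right) = -5 + \left(2 z^{2} + 9\right) = -5 + \left(9 + 2 z^{2}\right) = 4 + 2 z^{2}$)
$\frac{-223675 + y{\left(-364 \right)}}{C{\left(-45 \right)} - 410087} = \frac{-223675 + \left(4 + 2 \left(-364\right)^{2}\right)}{1 - 410087} = \frac{-223675 + \left(4 + 2 \cdot 132496\right)}{-410086} = \left(-223675 + \left(4 + 264992\right)\right) \left(- \frac{1}{410086}\right) = \left(-223675 + 264996\right) \left(- \frac{1}{410086}\right) = 41321 \left(- \frac{1}{410086}\right) = - \frac{41321}{410086}$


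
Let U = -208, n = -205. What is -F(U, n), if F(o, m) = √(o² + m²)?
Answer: -√85289 ≈ -292.04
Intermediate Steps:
F(o, m) = √(m² + o²)
-F(U, n) = -√((-205)² + (-208)²) = -√(42025 + 43264) = -√85289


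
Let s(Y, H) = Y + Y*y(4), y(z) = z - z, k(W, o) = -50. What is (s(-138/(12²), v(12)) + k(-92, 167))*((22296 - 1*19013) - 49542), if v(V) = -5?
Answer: 56574757/24 ≈ 2.3573e+6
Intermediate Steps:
y(z) = 0
s(Y, H) = Y (s(Y, H) = Y + Y*0 = Y + 0 = Y)
(s(-138/(12²), v(12)) + k(-92, 167))*((22296 - 1*19013) - 49542) = (-138/(12²) - 50)*((22296 - 1*19013) - 49542) = (-138/144 - 50)*((22296 - 19013) - 49542) = (-138*1/144 - 50)*(3283 - 49542) = (-23/24 - 50)*(-46259) = -1223/24*(-46259) = 56574757/24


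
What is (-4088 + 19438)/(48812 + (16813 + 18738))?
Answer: 15350/84363 ≈ 0.18195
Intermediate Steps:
(-4088 + 19438)/(48812 + (16813 + 18738)) = 15350/(48812 + 35551) = 15350/84363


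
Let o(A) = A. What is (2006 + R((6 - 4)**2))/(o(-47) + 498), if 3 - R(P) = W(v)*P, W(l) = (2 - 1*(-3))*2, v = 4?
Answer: 179/41 ≈ 4.3659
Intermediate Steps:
W(l) = 10 (W(l) = (2 + 3)*2 = 5*2 = 10)
R(P) = 3 - 10*P
(2006 + R((6 - 4)**2))/(o(-47) + 498) = (2006 + (3 - 10*(6 - 4)**2))/(-47 + 498) = (2006 + (3 - 10*2**2))/451 = (2006 + (3 - 10*4))*(1/451) = (2006 + (3 - 40))*(1/451) = (2006 - 37)*(1/451) = 1969*(1/451) = 179/41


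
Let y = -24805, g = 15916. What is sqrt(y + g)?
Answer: I*sqrt(8889) ≈ 94.281*I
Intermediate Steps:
sqrt(y + g) = sqrt(-24805 + 15916) = sqrt(-8889) = I*sqrt(8889)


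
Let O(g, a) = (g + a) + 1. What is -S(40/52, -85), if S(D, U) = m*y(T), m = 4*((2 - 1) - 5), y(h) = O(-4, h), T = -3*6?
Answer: -336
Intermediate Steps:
T = -18
O(g, a) = 1 + a + g (O(g, a) = (a + g) + 1 = 1 + a + g)
y(h) = -3 + h (y(h) = 1 + h - 4 = -3 + h)
m = -16 (m = 4*(1 - 5) = 4*(-4) = -16)
S(D, U) = 336 (S(D, U) = -16*(-3 - 18) = -16*(-21) = 336)
-S(40/52, -85) = -1*336 = -336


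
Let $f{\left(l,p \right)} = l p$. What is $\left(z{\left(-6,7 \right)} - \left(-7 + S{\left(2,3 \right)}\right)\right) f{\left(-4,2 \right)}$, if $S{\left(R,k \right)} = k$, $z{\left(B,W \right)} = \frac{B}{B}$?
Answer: $-40$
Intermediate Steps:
$z{\left(B,W \right)} = 1$
$\left(z{\left(-6,7 \right)} - \left(-7 + S{\left(2,3 \right)}\right)\right) f{\left(-4,2 \right)} = \left(1 + \left(7 - 3\right)\right) \left(\left(-4\right) 2\right) = \left(1 + \left(7 - 3\right)\right) \left(-8\right) = \left(1 + 4\right) \left(-8\right) = 5 \left(-8\right) = -40$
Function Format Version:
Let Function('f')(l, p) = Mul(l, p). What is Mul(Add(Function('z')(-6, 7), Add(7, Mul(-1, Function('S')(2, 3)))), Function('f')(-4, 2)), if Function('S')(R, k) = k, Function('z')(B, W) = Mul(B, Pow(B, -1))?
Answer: -40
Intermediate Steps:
Function('z')(B, W) = 1
Mul(Add(Function('z')(-6, 7), Add(7, Mul(-1, Function('S')(2, 3)))), Function('f')(-4, 2)) = Mul(Add(1, Add(7, Mul(-1, 3))), Mul(-4, 2)) = Mul(Add(1, Add(7, -3)), -8) = Mul(Add(1, 4), -8) = Mul(5, -8) = -40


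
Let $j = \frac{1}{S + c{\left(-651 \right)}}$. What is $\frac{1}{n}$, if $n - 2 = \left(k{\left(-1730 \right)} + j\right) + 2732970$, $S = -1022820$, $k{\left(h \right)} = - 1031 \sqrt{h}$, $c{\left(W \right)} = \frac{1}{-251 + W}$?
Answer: $\frac{232619801799643042245615}{635899926799482089081772825143} + \frac{877546552454682204311 i \sqrt{1730}}{6358999267994820890817728251430} \approx 3.6581 \cdot 10^{-7} + 5.7399 \cdot 10^{-9} i$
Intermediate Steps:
$j = - \frac{902}{922583641}$ ($j = \frac{1}{-1022820 + \frac{1}{-251 - 651}} = \frac{1}{-1022820 + \frac{1}{-902}} = \frac{1}{-1022820 - \frac{1}{902}} = \frac{1}{- \frac{922583641}{902}} = - \frac{902}{922583641} \approx -9.7769 \cdot 10^{-7}$)
$n = \frac{2521395258510150}{922583641} - 1031 i \sqrt{1730}$ ($n = 2 + \left(\left(- 1031 \sqrt{-1730} - \frac{902}{922583641}\right) + 2732970\right) = 2 + \left(\left(- 1031 i \sqrt{1730} - \frac{902}{922583641}\right) + 2732970\right) = 2 + \left(\left(- \frac{902}{922583641} - 1031 i \sqrt{1730}\right) + 2732970\right) = 2 + \left(\frac{2521393413342868}{922583641} - 1031 i \sqrt{1730}\right) = \frac{2521395258510150}{922583641} - 1031 i \sqrt{1730} \approx 2.733 \cdot 10^{6} - 42883.0 i$)
$\frac{1}{n} = \frac{1}{\frac{2521395258510150}{922583641} - 1031 i \sqrt{1730}}$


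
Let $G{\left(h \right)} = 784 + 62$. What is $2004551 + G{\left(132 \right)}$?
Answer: $2005397$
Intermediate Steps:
$G{\left(h \right)} = 846$
$2004551 + G{\left(132 \right)} = 2004551 + 846 = 2005397$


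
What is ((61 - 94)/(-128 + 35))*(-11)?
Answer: -121/31 ≈ -3.9032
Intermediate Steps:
((61 - 94)/(-128 + 35))*(-11) = -33/(-93)*(-11) = -33*(-1/93)*(-11) = (11/31)*(-11) = -121/31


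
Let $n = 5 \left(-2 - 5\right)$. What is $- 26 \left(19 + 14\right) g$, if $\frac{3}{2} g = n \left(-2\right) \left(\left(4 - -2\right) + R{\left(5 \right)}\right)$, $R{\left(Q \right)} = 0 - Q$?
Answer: $-40040$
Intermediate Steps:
$R{\left(Q \right)} = - Q$
$n = -35$ ($n = 5 \left(-7\right) = -35$)
$g = \frac{140}{3}$ ($g = \frac{2 \left(-35\right) \left(-2\right) \left(\left(4 - -2\right) - 5\right)}{3} = \frac{2 \cdot 70 \left(\left(4 + 2\right) - 5\right)}{3} = \frac{2 \cdot 70 \left(6 - 5\right)}{3} = \frac{2 \cdot 70 \cdot 1}{3} = \frac{2}{3} \cdot 70 = \frac{140}{3} \approx 46.667$)
$- 26 \left(19 + 14\right) g = - 26 \left(19 + 14\right) \frac{140}{3} = \left(-26\right) 33 \cdot \frac{140}{3} = \left(-858\right) \frac{140}{3} = -40040$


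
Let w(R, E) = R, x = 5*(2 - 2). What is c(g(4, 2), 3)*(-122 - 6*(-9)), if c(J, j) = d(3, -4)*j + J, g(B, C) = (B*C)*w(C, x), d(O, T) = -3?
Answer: -476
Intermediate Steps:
x = 0 (x = 5*0 = 0)
g(B, C) = B*C² (g(B, C) = (B*C)*C = B*C²)
c(J, j) = J - 3*j (c(J, j) = -3*j + J = J - 3*j)
c(g(4, 2), 3)*(-122 - 6*(-9)) = (4*2² - 3*3)*(-122 - 6*(-9)) = (4*4 - 9)*(-122 + 54) = (16 - 9)*(-68) = 7*(-68) = -476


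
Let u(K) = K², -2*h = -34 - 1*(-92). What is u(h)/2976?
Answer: 841/2976 ≈ 0.28259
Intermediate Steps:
h = -29 (h = -(-34 - 1*(-92))/2 = -(-34 + 92)/2 = -½*58 = -29)
u(h)/2976 = (-29)²/2976 = 841*(1/2976) = 841/2976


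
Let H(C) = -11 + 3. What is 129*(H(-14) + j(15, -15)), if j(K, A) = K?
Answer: 903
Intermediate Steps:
H(C) = -8
129*(H(-14) + j(15, -15)) = 129*(-8 + 15) = 129*7 = 903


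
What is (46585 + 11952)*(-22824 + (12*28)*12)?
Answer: -1100027304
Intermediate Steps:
(46585 + 11952)*(-22824 + (12*28)*12) = 58537*(-22824 + 336*12) = 58537*(-22824 + 4032) = 58537*(-18792) = -1100027304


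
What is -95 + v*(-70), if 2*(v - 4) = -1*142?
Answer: 4595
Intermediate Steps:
v = -67 (v = 4 + (-1*142)/2 = 4 + (½)*(-142) = 4 - 71 = -67)
-95 + v*(-70) = -95 - 67*(-70) = -95 + 4690 = 4595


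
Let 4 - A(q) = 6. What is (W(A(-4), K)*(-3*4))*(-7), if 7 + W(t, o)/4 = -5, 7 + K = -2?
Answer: -4032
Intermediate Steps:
K = -9 (K = -7 - 2 = -9)
A(q) = -2 (A(q) = 4 - 1*6 = 4 - 6 = -2)
W(t, o) = -48 (W(t, o) = -28 + 4*(-5) = -28 - 20 = -48)
(W(A(-4), K)*(-3*4))*(-7) = -(-144)*4*(-7) = -48*(-12)*(-7) = 576*(-7) = -4032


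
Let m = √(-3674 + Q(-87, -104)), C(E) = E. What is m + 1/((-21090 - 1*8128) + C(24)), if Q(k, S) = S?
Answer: -1/29194 + I*√3778 ≈ -3.4254e-5 + 61.465*I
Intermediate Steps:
m = I*√3778 (m = √(-3674 - 104) = √(-3778) = I*√3778 ≈ 61.465*I)
m + 1/((-21090 - 1*8128) + C(24)) = I*√3778 + 1/((-21090 - 1*8128) + 24) = I*√3778 + 1/((-21090 - 8128) + 24) = I*√3778 + 1/(-29218 + 24) = I*√3778 + 1/(-29194) = I*√3778 - 1/29194 = -1/29194 + I*√3778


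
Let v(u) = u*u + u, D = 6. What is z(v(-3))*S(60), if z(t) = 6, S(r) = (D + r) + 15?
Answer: 486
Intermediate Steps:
S(r) = 21 + r (S(r) = (6 + r) + 15 = 21 + r)
v(u) = u + u² (v(u) = u² + u = u + u²)
z(v(-3))*S(60) = 6*(21 + 60) = 6*81 = 486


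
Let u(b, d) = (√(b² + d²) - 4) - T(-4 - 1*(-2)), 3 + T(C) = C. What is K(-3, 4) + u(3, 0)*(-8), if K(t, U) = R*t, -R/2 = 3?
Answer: -14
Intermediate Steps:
T(C) = -3 + C
R = -6 (R = -2*3 = -6)
K(t, U) = -6*t
u(b, d) = 1 + √(b² + d²) (u(b, d) = (√(b² + d²) - 4) - (-3 + (-4 - 1*(-2))) = (-4 + √(b² + d²)) - (-3 + (-4 + 2)) = (-4 + √(b² + d²)) - (-3 - 2) = (-4 + √(b² + d²)) - 1*(-5) = (-4 + √(b² + d²)) + 5 = 1 + √(b² + d²))
K(-3, 4) + u(3, 0)*(-8) = -6*(-3) + (1 + √(3² + 0²))*(-8) = 18 + (1 + √(9 + 0))*(-8) = 18 + (1 + √9)*(-8) = 18 + (1 + 3)*(-8) = 18 + 4*(-8) = 18 - 32 = -14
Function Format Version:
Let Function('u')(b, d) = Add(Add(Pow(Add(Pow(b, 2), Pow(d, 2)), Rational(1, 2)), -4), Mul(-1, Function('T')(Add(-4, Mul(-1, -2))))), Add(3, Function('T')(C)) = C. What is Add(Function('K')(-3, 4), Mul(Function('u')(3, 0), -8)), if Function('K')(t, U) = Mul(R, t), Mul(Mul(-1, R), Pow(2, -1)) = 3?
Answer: -14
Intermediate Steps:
Function('T')(C) = Add(-3, C)
R = -6 (R = Mul(-2, 3) = -6)
Function('K')(t, U) = Mul(-6, t)
Function('u')(b, d) = Add(1, Pow(Add(Pow(b, 2), Pow(d, 2)), Rational(1, 2))) (Function('u')(b, d) = Add(Add(Pow(Add(Pow(b, 2), Pow(d, 2)), Rational(1, 2)), -4), Mul(-1, Add(-3, Add(-4, Mul(-1, -2))))) = Add(Add(-4, Pow(Add(Pow(b, 2), Pow(d, 2)), Rational(1, 2))), Mul(-1, Add(-3, Add(-4, 2)))) = Add(Add(-4, Pow(Add(Pow(b, 2), Pow(d, 2)), Rational(1, 2))), Mul(-1, Add(-3, -2))) = Add(Add(-4, Pow(Add(Pow(b, 2), Pow(d, 2)), Rational(1, 2))), Mul(-1, -5)) = Add(Add(-4, Pow(Add(Pow(b, 2), Pow(d, 2)), Rational(1, 2))), 5) = Add(1, Pow(Add(Pow(b, 2), Pow(d, 2)), Rational(1, 2))))
Add(Function('K')(-3, 4), Mul(Function('u')(3, 0), -8)) = Add(Mul(-6, -3), Mul(Add(1, Pow(Add(Pow(3, 2), Pow(0, 2)), Rational(1, 2))), -8)) = Add(18, Mul(Add(1, Pow(Add(9, 0), Rational(1, 2))), -8)) = Add(18, Mul(Add(1, Pow(9, Rational(1, 2))), -8)) = Add(18, Mul(Add(1, 3), -8)) = Add(18, Mul(4, -8)) = Add(18, -32) = -14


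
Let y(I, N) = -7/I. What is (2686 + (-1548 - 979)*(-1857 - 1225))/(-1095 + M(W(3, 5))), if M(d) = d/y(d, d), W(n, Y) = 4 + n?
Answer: -3895450/551 ≈ -7069.8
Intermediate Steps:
M(d) = -d²/7 (M(d) = d/((-7/d)) = d*(-d/7) = -d²/7)
(2686 + (-1548 - 979)*(-1857 - 1225))/(-1095 + M(W(3, 5))) = (2686 + (-1548 - 979)*(-1857 - 1225))/(-1095 - (4 + 3)²/7) = (2686 - 2527*(-3082))/(-1095 - ⅐*7²) = (2686 + 7788214)/(-1095 - ⅐*49) = 7790900/(-1095 - 7) = 7790900/(-1102) = 7790900*(-1/1102) = -3895450/551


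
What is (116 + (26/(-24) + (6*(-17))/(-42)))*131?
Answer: 1291267/84 ≈ 15372.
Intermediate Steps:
(116 + (26/(-24) + (6*(-17))/(-42)))*131 = (116 + (26*(-1/24) - 102*(-1/42)))*131 = (116 + (-13/12 + 17/7))*131 = (116 + 113/84)*131 = (9857/84)*131 = 1291267/84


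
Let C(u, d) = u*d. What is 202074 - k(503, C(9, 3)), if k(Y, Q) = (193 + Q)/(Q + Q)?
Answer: 5455888/27 ≈ 2.0207e+5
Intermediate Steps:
C(u, d) = d*u
k(Y, Q) = (193 + Q)/(2*Q) (k(Y, Q) = (193 + Q)/((2*Q)) = (193 + Q)*(1/(2*Q)) = (193 + Q)/(2*Q))
202074 - k(503, C(9, 3)) = 202074 - (193 + 3*9)/(2*(3*9)) = 202074 - (193 + 27)/(2*27) = 202074 - 220/(2*27) = 202074 - 1*110/27 = 202074 - 110/27 = 5455888/27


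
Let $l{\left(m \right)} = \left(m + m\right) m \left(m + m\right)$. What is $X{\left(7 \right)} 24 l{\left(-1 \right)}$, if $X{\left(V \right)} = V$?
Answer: $-672$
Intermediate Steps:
$l{\left(m \right)} = 4 m^{3}$ ($l{\left(m \right)} = 2 m m 2 m = 2 m^{2} \cdot 2 m = 4 m^{3}$)
$X{\left(7 \right)} 24 l{\left(-1 \right)} = 7 \cdot 24 \cdot 4 \left(-1\right)^{3} = 168 \cdot 4 \left(-1\right) = 168 \left(-4\right) = -672$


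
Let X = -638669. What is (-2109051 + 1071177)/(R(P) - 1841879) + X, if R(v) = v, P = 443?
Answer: -196011175135/306906 ≈ -6.3867e+5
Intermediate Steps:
(-2109051 + 1071177)/(R(P) - 1841879) + X = (-2109051 + 1071177)/(443 - 1841879) - 638669 = -1037874/(-1841436) - 638669 = -1037874*(-1/1841436) - 638669 = 172979/306906 - 638669 = -196011175135/306906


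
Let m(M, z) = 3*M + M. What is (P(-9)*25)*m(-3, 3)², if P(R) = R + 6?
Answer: -10800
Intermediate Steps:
m(M, z) = 4*M
P(R) = 6 + R
(P(-9)*25)*m(-3, 3)² = ((6 - 9)*25)*(4*(-3))² = -3*25*(-12)² = -75*144 = -10800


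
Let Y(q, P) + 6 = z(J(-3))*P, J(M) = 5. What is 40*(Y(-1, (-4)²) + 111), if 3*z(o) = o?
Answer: 15800/3 ≈ 5266.7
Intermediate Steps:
z(o) = o/3
Y(q, P) = -6 + 5*P/3 (Y(q, P) = -6 + ((⅓)*5)*P = -6 + 5*P/3)
40*(Y(-1, (-4)²) + 111) = 40*((-6 + (5/3)*(-4)²) + 111) = 40*((-6 + (5/3)*16) + 111) = 40*((-6 + 80/3) + 111) = 40*(62/3 + 111) = 40*(395/3) = 15800/3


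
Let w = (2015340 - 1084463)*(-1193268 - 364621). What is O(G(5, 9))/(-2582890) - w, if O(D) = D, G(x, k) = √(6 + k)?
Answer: 1450203038653 - √15/2582890 ≈ 1.4502e+12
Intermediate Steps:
w = -1450203038653 (w = 930877*(-1557889) = -1450203038653)
O(G(5, 9))/(-2582890) - w = √(6 + 9)/(-2582890) - 1*(-1450203038653) = √15*(-1/2582890) + 1450203038653 = -√15/2582890 + 1450203038653 = 1450203038653 - √15/2582890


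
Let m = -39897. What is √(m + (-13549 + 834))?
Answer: 2*I*√13153 ≈ 229.37*I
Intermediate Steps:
√(m + (-13549 + 834)) = √(-39897 + (-13549 + 834)) = √(-39897 - 12715) = √(-52612) = 2*I*√13153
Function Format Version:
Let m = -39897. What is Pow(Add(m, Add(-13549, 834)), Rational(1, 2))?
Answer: Mul(2, I, Pow(13153, Rational(1, 2))) ≈ Mul(229.37, I)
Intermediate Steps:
Pow(Add(m, Add(-13549, 834)), Rational(1, 2)) = Pow(Add(-39897, Add(-13549, 834)), Rational(1, 2)) = Pow(Add(-39897, -12715), Rational(1, 2)) = Pow(-52612, Rational(1, 2)) = Mul(2, I, Pow(13153, Rational(1, 2)))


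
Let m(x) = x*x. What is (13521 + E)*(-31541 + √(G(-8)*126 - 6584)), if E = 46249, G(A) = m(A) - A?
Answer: -1885205570 + 119540*√622 ≈ -1.8822e+9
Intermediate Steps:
m(x) = x²
G(A) = A² - A
(13521 + E)*(-31541 + √(G(-8)*126 - 6584)) = (13521 + 46249)*(-31541 + √(-8*(-1 - 8)*126 - 6584)) = 59770*(-31541 + √(-8*(-9)*126 - 6584)) = 59770*(-31541 + √(72*126 - 6584)) = 59770*(-31541 + √(9072 - 6584)) = 59770*(-31541 + √2488) = 59770*(-31541 + 2*√622) = -1885205570 + 119540*√622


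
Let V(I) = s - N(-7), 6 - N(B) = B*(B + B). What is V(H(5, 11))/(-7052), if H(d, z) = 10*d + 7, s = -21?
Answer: -71/7052 ≈ -0.010068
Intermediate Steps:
N(B) = 6 - 2*B² (N(B) = 6 - B*(B + B) = 6 - B*2*B = 6 - 2*B²)
H(d, z) = 7 + 10*d
V(I) = 71 (V(I) = -21 - (6 - 2*(-7)²) = -21 - (6 - 2*49) = -21 - (6 - 98) = -21 - 1*(-92) = -21 + 92 = 71)
V(H(5, 11))/(-7052) = 71/(-7052) = 71*(-1/7052) = -71/7052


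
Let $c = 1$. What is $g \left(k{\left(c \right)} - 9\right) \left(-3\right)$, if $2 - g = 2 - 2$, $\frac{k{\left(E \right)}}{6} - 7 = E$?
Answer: $-234$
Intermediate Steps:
$k{\left(E \right)} = 42 + 6 E$
$g = 2$ ($g = 2 - \left(2 - 2\right) = 2 - 0 = 2 + 0 = 2$)
$g \left(k{\left(c \right)} - 9\right) \left(-3\right) = 2 \left(\left(42 + 6 \cdot 1\right) - 9\right) \left(-3\right) = 2 \left(\left(42 + 6\right) - 9\right) \left(-3\right) = 2 \left(48 - 9\right) \left(-3\right) = 2 \cdot 39 \left(-3\right) = 78 \left(-3\right) = -234$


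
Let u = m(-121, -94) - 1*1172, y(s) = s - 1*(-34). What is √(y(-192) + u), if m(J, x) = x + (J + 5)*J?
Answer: 2*√3153 ≈ 112.30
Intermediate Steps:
y(s) = 34 + s (y(s) = s + 34 = 34 + s)
m(J, x) = x + J*(5 + J) (m(J, x) = x + (5 + J)*J = x + J*(5 + J))
u = 12770 (u = (-94 + (-121)² + 5*(-121)) - 1*1172 = (-94 + 14641 - 605) - 1172 = 13942 - 1172 = 12770)
√(y(-192) + u) = √((34 - 192) + 12770) = √(-158 + 12770) = √12612 = 2*√3153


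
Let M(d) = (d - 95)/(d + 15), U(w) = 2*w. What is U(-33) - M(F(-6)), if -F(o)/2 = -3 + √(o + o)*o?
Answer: (-1608*√3 + 1297*I)/(3*(-7*I + 8*√3)) ≈ -65.935 - 2.1082*I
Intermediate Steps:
F(o) = 6 - 2*√2*o^(3/2) (F(o) = -2*(-3 + √(o + o)*o) = -2*(-3 + √(2*o)*o) = -2*(-3 + (√2*√o)*o) = -2*(-3 + √2*o^(3/2)) = 6 - 2*√2*o^(3/2))
M(d) = (-95 + d)/(15 + d)
U(-33) - M(F(-6)) = 2*(-33) - (-95 + (6 - 2*√2*(-6)^(3/2)))/(15 + (6 - 2*√2*(-6)^(3/2))) = -66 - (-95 + (6 - 2*√2*(-6*I*√6)))/(15 + (6 - 2*√2*(-6*I*√6))) = -66 - (-95 + (6 + 24*I*√3))/(15 + (6 + 24*I*√3)) = -66 - (-89 + 24*I*√3)/(21 + 24*I*√3)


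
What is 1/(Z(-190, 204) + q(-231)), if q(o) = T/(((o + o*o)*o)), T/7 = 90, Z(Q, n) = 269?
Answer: 19481/5240388 ≈ 0.0037175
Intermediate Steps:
T = 630 (T = 7*90 = 630)
q(o) = 630/(o*(o + o**2)) (q(o) = 630/(((o + o*o)*o)) = 630/(((o + o**2)*o)) = 630/((o*(o + o**2))) = 630*(1/(o*(o + o**2))) = 630/(o*(o + o**2)))
1/(Z(-190, 204) + q(-231)) = 1/(269 + 630/((-231)**2*(1 - 231))) = 1/(269 + 630*(1/53361)/(-230)) = 1/(269 + 630*(1/53361)*(-1/230)) = 1/(269 - 1/19481) = 1/(5240388/19481) = 19481/5240388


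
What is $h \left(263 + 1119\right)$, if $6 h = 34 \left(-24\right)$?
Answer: $-187952$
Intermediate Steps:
$h = -136$ ($h = \frac{34 \left(-24\right)}{6} = \frac{1}{6} \left(-816\right) = -136$)
$h \left(263 + 1119\right) = - 136 \left(263 + 1119\right) = \left(-136\right) 1382 = -187952$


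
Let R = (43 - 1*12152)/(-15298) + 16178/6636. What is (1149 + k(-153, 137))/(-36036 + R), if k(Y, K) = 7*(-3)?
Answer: -1789246431/57155590510 ≈ -0.031305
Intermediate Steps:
k(Y, K) = -21
R = 40980796/12689691 (R = (43 - 12152)*(-1/15298) + 16178*(1/6636) = -12109*(-1/15298) + 8089/3318 = 12109/15298 + 8089/3318 = 40980796/12689691 ≈ 3.2295)
(1149 + k(-153, 137))/(-36036 + R) = (1149 - 21)/(-36036 + 40980796/12689691) = 1128/(-457244724080/12689691) = 1128*(-12689691/457244724080) = -1789246431/57155590510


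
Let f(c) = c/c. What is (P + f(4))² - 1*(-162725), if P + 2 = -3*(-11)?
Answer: 163749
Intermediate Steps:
P = 31 (P = -2 - 3*(-11) = -2 + 33 = 31)
f(c) = 1
(P + f(4))² - 1*(-162725) = (31 + 1)² - 1*(-162725) = 32² + 162725 = 1024 + 162725 = 163749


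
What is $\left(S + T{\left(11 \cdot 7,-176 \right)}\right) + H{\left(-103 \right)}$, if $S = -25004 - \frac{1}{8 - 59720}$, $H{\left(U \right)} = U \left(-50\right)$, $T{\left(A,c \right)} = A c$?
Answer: $- \frac{1994739071}{59712} \approx -33406.0$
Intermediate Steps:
$H{\left(U \right)} = - 50 U$
$S = - \frac{1493038847}{59712}$ ($S = -25004 - \frac{1}{-59712} = -25004 - - \frac{1}{59712} = -25004 + \frac{1}{59712} = - \frac{1493038847}{59712} \approx -25004.0$)
$\left(S + T{\left(11 \cdot 7,-176 \right)}\right) + H{\left(-103 \right)} = \left(- \frac{1493038847}{59712} + 11 \cdot 7 \left(-176\right)\right) - -5150 = \left(- \frac{1493038847}{59712} + 77 \left(-176\right)\right) + 5150 = \left(- \frac{1493038847}{59712} - 13552\right) + 5150 = - \frac{2302255871}{59712} + 5150 = - \frac{1994739071}{59712}$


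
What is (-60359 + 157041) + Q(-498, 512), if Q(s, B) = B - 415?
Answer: 96779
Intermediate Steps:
Q(s, B) = -415 + B
(-60359 + 157041) + Q(-498, 512) = (-60359 + 157041) + (-415 + 512) = 96682 + 97 = 96779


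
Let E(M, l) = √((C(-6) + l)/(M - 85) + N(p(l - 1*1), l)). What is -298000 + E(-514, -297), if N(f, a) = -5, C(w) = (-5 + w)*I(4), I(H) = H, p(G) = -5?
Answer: -298000 + I*√1589746/599 ≈ -2.98e+5 + 2.1049*I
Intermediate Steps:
C(w) = -20 + 4*w (C(w) = (-5 + w)*4 = -20 + 4*w)
E(M, l) = √(-5 + (-44 + l)/(-85 + M)) (E(M, l) = √(((-20 + 4*(-6)) + l)/(M - 85) - 5) = √(((-20 - 24) + l)/(-85 + M) - 5) = √((-44 + l)/(-85 + M) - 5) = √(-5 + (-44 + l)/(-85 + M)))
-298000 + E(-514, -297) = -298000 + √((381 - 297 - 5*(-514))/(-85 - 514)) = -298000 + √((381 - 297 + 2570)/(-599)) = -298000 + √(-1/599*2654) = -298000 + √(-2654/599) = -298000 + I*√1589746/599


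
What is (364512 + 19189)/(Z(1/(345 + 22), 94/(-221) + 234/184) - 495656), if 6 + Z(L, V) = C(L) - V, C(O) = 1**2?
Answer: -7801408732/10077796661 ≈ -0.77412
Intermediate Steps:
C(O) = 1
Z(L, V) = -5 - V (Z(L, V) = -6 + (1 - V) = -5 - V)
(364512 + 19189)/(Z(1/(345 + 22), 94/(-221) + 234/184) - 495656) = (364512 + 19189)/((-5 - (94/(-221) + 234/184)) - 495656) = 383701/((-5 - (94*(-1/221) + 234*(1/184))) - 495656) = 383701/((-5 - (-94/221 + 117/92)) - 495656) = 383701/((-5 - 1*17209/20332) - 495656) = 383701/((-5 - 17209/20332) - 495656) = 383701/(-118869/20332 - 495656) = 383701/(-10077796661/20332) = 383701*(-20332/10077796661) = -7801408732/10077796661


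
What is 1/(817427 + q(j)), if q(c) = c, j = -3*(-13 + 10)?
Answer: 1/817436 ≈ 1.2233e-6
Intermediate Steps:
j = 9 (j = -3*(-3) = 9)
1/(817427 + q(j)) = 1/(817427 + 9) = 1/817436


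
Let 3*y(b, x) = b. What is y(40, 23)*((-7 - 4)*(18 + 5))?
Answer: -10120/3 ≈ -3373.3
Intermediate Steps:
y(b, x) = b/3
y(40, 23)*((-7 - 4)*(18 + 5)) = ((⅓)*40)*((-7 - 4)*(18 + 5)) = 40*(-11*23)/3 = (40/3)*(-253) = -10120/3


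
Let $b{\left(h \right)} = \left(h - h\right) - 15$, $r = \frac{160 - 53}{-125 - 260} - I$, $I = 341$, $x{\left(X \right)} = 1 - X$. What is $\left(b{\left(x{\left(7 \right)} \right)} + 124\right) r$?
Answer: $- \frac{14321728}{385} \approx -37199.0$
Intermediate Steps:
$r = - \frac{131392}{385}$ ($r = \frac{160 - 53}{-125 - 260} - 341 = \frac{107}{-385} - 341 = 107 \left(- \frac{1}{385}\right) - 341 = - \frac{107}{385} - 341 = - \frac{131392}{385} \approx -341.28$)
$b{\left(h \right)} = -15$ ($b{\left(h \right)} = 0 - 15 = -15$)
$\left(b{\left(x{\left(7 \right)} \right)} + 124\right) r = \left(-15 + 124\right) \left(- \frac{131392}{385}\right) = 109 \left(- \frac{131392}{385}\right) = - \frac{14321728}{385}$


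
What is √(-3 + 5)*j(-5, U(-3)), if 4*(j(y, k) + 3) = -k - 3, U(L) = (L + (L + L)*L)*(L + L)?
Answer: 75*√2/4 ≈ 26.517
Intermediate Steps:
U(L) = 2*L*(L + 2*L²) (U(L) = (L + (2*L)*L)*(2*L) = (L + 2*L²)*(2*L) = 2*L*(L + 2*L²))
j(y, k) = -15/4 - k/4 (j(y, k) = -3 + (-k - 3)/4 = -3 + (-3 - k)/4 = -3 + (-¾ - k/4) = -15/4 - k/4)
√(-3 + 5)*j(-5, U(-3)) = √(-3 + 5)*(-15/4 - (-3)²*(2 + 4*(-3))/4) = √2*(-15/4 - 9*(2 - 12)/4) = √2*(-15/4 - 9*(-10)/4) = √2*(-15/4 - ¼*(-90)) = √2*(-15/4 + 45/2) = √2*(75/4) = 75*√2/4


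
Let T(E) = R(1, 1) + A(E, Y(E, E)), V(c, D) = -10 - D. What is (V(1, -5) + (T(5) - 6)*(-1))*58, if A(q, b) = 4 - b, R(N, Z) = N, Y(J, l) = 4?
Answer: 0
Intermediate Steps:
T(E) = 1 (T(E) = 1 + (4 - 1*4) = 1 + (4 - 4) = 1 + 0 = 1)
(V(1, -5) + (T(5) - 6)*(-1))*58 = ((-10 - 1*(-5)) + (1 - 6)*(-1))*58 = ((-10 + 5) - 5*(-1))*58 = (-5 + 5)*58 = 0*58 = 0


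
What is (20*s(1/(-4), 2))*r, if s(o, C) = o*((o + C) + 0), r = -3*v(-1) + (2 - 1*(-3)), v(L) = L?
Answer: -70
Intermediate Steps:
r = 8 (r = -3*(-1) + (2 - 1*(-3)) = 3 + (2 + 3) = 3 + 5 = 8)
s(o, C) = o*(C + o) (s(o, C) = o*((C + o) + 0) = o*(C + o))
(20*s(1/(-4), 2))*r = (20*((2 + 1/(-4))/(-4)))*8 = (20*(-(2 - ¼)/4))*8 = (20*(-¼*7/4))*8 = (20*(-7/16))*8 = -35/4*8 = -70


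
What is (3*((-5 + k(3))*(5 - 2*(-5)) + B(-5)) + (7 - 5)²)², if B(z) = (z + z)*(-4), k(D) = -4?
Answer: 78961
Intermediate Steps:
B(z) = -8*z (B(z) = (2*z)*(-4) = -8*z)
(3*((-5 + k(3))*(5 - 2*(-5)) + B(-5)) + (7 - 5)²)² = (3*((-5 - 4)*(5 - 2*(-5)) - 8*(-5)) + (7 - 5)²)² = (3*(-9*(5 + 10) + 40) + 2²)² = (3*(-9*15 + 40) + 4)² = (3*(-135 + 40) + 4)² = (3*(-95) + 4)² = (-285 + 4)² = (-281)² = 78961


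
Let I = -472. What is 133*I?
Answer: -62776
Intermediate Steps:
133*I = 133*(-472) = -62776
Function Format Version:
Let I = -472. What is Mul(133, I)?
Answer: -62776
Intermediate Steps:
Mul(133, I) = Mul(133, -472) = -62776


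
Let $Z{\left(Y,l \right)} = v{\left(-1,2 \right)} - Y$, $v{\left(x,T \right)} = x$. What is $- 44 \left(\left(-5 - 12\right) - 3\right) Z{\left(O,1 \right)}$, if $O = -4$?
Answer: $2640$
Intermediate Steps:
$Z{\left(Y,l \right)} = -1 - Y$
$- 44 \left(\left(-5 - 12\right) - 3\right) Z{\left(O,1 \right)} = - 44 \left(\left(-5 - 12\right) - 3\right) \left(-1 - -4\right) = - 44 \left(-17 - 3\right) \left(-1 + 4\right) = \left(-44\right) \left(-20\right) 3 = 880 \cdot 3 = 2640$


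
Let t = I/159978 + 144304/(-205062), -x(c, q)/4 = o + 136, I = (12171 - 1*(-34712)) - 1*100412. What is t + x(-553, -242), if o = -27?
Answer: -26258645411/60083166 ≈ -437.04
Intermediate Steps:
I = -53529 (I = (12171 + 34712) - 100412 = 46883 - 100412 = -53529)
x(c, q) = -436 (x(c, q) = -4*(-27 + 136) = -4*109 = -436)
t = -62385035/60083166 (t = -53529/159978 + 144304/(-205062) = -53529*1/159978 + 144304*(-1/205062) = -2549/7618 - 72152/102531 = -62385035/60083166 ≈ -1.0383)
t + x(-553, -242) = -62385035/60083166 - 436 = -26258645411/60083166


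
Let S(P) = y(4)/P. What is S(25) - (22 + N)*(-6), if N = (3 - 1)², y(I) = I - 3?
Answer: 3901/25 ≈ 156.04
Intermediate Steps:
y(I) = -3 + I
N = 4 (N = 2² = 4)
S(P) = 1/P (S(P) = (-3 + 4)/P = 1/P)
S(25) - (22 + N)*(-6) = 1/25 - (22 + 4)*(-6) = 1/25 - 26*(-6) = 1/25 - 1*(-156) = 1/25 + 156 = 3901/25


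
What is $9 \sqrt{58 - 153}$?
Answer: $9 i \sqrt{95} \approx 87.721 i$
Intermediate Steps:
$9 \sqrt{58 - 153} = 9 \sqrt{-95} = 9 i \sqrt{95}$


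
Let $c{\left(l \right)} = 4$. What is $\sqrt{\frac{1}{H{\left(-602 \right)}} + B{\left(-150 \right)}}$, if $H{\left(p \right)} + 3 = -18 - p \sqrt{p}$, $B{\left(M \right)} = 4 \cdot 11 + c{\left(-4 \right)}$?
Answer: $\sqrt{48 - \frac{1}{21 - 602 i \sqrt{602}}} \approx 6.9282 - 5.0 \cdot 10^{-6} i$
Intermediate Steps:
$B{\left(M \right)} = 48$ ($B{\left(M \right)} = 4 \cdot 11 + 4 = 44 + 4 = 48$)
$H{\left(p \right)} = -21 - p^{\frac{3}{2}}$ ($H{\left(p \right)} = -3 - \left(18 + p \sqrt{p}\right) = -3 - \left(18 + p^{\frac{3}{2}}\right) = -21 - p^{\frac{3}{2}}$)
$\sqrt{\frac{1}{H{\left(-602 \right)}} + B{\left(-150 \right)}} = \sqrt{\frac{1}{-21 - \left(-602\right)^{\frac{3}{2}}} + 48} = \sqrt{\frac{1}{-21 - - 602 i \sqrt{602}} + 48} = \sqrt{\frac{1}{-21 + 602 i \sqrt{602}} + 48} = \sqrt{48 + \frac{1}{-21 + 602 i \sqrt{602}}}$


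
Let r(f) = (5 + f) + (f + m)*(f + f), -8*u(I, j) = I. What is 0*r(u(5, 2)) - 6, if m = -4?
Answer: -6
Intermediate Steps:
u(I, j) = -I/8
r(f) = 5 + f + 2*f*(-4 + f) (r(f) = (5 + f) + (f - 4)*(f + f) = (5 + f) + (-4 + f)*(2*f) = (5 + f) + 2*f*(-4 + f) = 5 + f + 2*f*(-4 + f))
0*r(u(5, 2)) - 6 = 0*(5 - (-7)*5/8 + 2*(-⅛*5)²) - 6 = 0*(5 - 7*(-5/8) + 2*(-5/8)²) - 6 = 0*(5 + 35/8 + 2*(25/64)) - 6 = 0*(5 + 35/8 + 25/32) - 6 = 0*(325/32) - 6 = 0 - 6 = -6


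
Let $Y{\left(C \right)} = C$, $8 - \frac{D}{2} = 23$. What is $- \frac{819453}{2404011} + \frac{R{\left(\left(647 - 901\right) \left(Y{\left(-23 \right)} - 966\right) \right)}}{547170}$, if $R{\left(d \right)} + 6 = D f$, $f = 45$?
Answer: $- \frac{25091107607}{73077927715} \approx -0.34335$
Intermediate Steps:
$D = -30$ ($D = 16 - 46 = -30$)
$R{\left(d \right)} = -1356$ ($R{\left(d \right)} = -6 - 1350 = -1356$)
$- \frac{819453}{2404011} + \frac{R{\left(\left(647 - 901\right) \left(Y{\left(-23 \right)} - 966\right) \right)}}{547170} = - \frac{819453}{2404011} - \frac{1356}{547170} = \left(-819453\right) \frac{1}{2404011} - \frac{226}{91195} = - \frac{273151}{801337} - \frac{226}{91195} = - \frac{25091107607}{73077927715}$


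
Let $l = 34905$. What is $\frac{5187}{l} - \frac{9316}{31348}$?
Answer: $- \frac{61302}{412595} \approx -0.14858$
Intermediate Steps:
$\frac{5187}{l} - \frac{9316}{31348} = \frac{5187}{34905} - \frac{9316}{31348} = 5187 \cdot \frac{1}{34905} - \frac{137}{461} = \frac{133}{895} - \frac{137}{461} = - \frac{61302}{412595}$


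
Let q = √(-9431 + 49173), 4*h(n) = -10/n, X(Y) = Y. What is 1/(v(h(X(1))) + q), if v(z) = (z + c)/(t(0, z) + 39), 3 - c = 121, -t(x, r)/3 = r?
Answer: 22413/343670477 + 8649*√39742/343670477 ≈ 0.0050823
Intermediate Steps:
t(x, r) = -3*r
c = -118 (c = 3 - 1*121 = 3 - 121 = -118)
h(n) = -5/(2*n) (h(n) = (-10/n)/4 = -5/(2*n))
v(z) = (-118 + z)/(39 - 3*z) (v(z) = (z - 118)/(-3*z + 39) = (-118 + z)/(39 - 3*z))
q = √39742 ≈ 199.35
1/(v(h(X(1))) + q) = 1/((118 - (-5)/(2*1))/(3*(-13 - 5/2/1)) + √39742) = 1/((118 - (-5)/2)/(3*(-13 - 5/2*1)) + √39742) = 1/((118 - 1*(-5/2))/(3*(-13 - 5/2)) + √39742) = 1/((118 + 5/2)/(3*(-31/2)) + √39742) = 1/((⅓)*(-2/31)*(241/2) + √39742) = 1/(-241/93 + √39742)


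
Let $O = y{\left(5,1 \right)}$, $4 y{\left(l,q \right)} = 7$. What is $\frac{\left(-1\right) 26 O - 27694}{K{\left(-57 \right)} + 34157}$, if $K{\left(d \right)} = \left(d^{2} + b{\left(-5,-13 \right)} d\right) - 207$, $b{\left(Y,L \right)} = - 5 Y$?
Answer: $- \frac{55479}{71548} \approx -0.77541$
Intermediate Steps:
$y{\left(l,q \right)} = \frac{7}{4}$ ($y{\left(l,q \right)} = \frac{1}{4} \cdot 7 = \frac{7}{4}$)
$O = \frac{7}{4} \approx 1.75$
$K{\left(d \right)} = -207 + d^{2} + 25 d$ ($K{\left(d \right)} = \left(d^{2} + \left(-5\right) \left(-5\right) d\right) - 207 = \left(d^{2} + 25 d\right) - 207 = -207 + d^{2} + 25 d$)
$\frac{\left(-1\right) 26 O - 27694}{K{\left(-57 \right)} + 34157} = \frac{\left(-1\right) 26 \cdot \frac{7}{4} - 27694}{\left(-207 + \left(-57\right)^{2} + 25 \left(-57\right)\right) + 34157} = \frac{\left(-26\right) \frac{7}{4} - 27694}{\left(-207 + 3249 - 1425\right) + 34157} = \frac{- \frac{91}{2} - 27694}{1617 + 34157} = - \frac{55479}{2 \cdot 35774} = \left(- \frac{55479}{2}\right) \frac{1}{35774} = - \frac{55479}{71548}$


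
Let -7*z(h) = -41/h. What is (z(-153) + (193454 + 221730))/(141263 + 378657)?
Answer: 444662023/556834320 ≈ 0.79855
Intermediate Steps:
z(h) = 41/(7*h) (z(h) = -(-41)/(7*h) = 41/(7*h))
(z(-153) + (193454 + 221730))/(141263 + 378657) = ((41/7)/(-153) + (193454 + 221730))/(141263 + 378657) = ((41/7)*(-1/153) + 415184)/519920 = (-41/1071 + 415184)*(1/519920) = (444662023/1071)*(1/519920) = 444662023/556834320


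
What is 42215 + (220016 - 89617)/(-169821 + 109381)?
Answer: 2551344201/60440 ≈ 42213.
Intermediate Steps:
42215 + (220016 - 89617)/(-169821 + 109381) = 42215 + 130399/(-60440) = 42215 + 130399*(-1/60440) = 42215 - 130399/60440 = 2551344201/60440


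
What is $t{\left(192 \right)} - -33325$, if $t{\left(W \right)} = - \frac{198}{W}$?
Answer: $\frac{1066367}{32} \approx 33324.0$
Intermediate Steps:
$t{\left(192 \right)} - -33325 = - \frac{198}{192} - -33325 = \left(-198\right) \frac{1}{192} + 33325 = - \frac{33}{32} + 33325 = \frac{1066367}{32}$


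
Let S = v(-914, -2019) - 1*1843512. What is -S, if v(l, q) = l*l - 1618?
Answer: 1009734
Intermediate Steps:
v(l, q) = -1618 + l² (v(l, q) = l² - 1618 = -1618 + l²)
S = -1009734 (S = (-1618 + (-914)²) - 1*1843512 = (-1618 + 835396) - 1843512 = 833778 - 1843512 = -1009734)
-S = -1*(-1009734) = 1009734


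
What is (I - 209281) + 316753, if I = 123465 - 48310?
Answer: 182627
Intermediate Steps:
I = 75155
(I - 209281) + 316753 = (75155 - 209281) + 316753 = -134126 + 316753 = 182627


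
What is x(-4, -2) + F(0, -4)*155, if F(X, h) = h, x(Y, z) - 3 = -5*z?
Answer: -607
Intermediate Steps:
x(Y, z) = 3 - 5*z
x(-4, -2) + F(0, -4)*155 = (3 - 5*(-2)) - 4*155 = (3 + 10) - 620 = 13 - 620 = -607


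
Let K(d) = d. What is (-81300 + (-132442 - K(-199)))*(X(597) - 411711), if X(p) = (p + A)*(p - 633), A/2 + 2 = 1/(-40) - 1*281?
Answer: 440779658418/5 ≈ 8.8156e+10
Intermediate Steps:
A = -11321/20 (A = -4 + 2*(1/(-40) - 1*281) = -4 + 2*(-1/40 - 281) = -4 + 2*(-11241/40) = -4 - 11241/20 = -11321/20 ≈ -566.05)
X(p) = (-633 + p)*(-11321/20 + p) (X(p) = (p - 11321/20)*(p - 633) = (-11321/20 + p)*(-633 + p) = (-633 + p)*(-11321/20 + p))
(-81300 + (-132442 - K(-199)))*(X(597) - 411711) = (-81300 + (-132442 - 1*(-199)))*((7166193/20 + 597² - 23981/20*597) - 411711) = (-81300 + (-132442 + 199))*((7166193/20 + 356409 - 14316657/20) - 411711) = (-81300 - 132243)*(-5571/5 - 411711) = -213543*(-2064126/5) = 440779658418/5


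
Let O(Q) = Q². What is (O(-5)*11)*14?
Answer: 3850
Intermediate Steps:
(O(-5)*11)*14 = ((-5)²*11)*14 = (25*11)*14 = 275*14 = 3850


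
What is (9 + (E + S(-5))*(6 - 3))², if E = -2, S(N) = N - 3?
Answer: 441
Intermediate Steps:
S(N) = -3 + N
(9 + (E + S(-5))*(6 - 3))² = (9 + (-2 + (-3 - 5))*(6 - 3))² = (9 + (-2 - 8)*3)² = (9 - 10*3)² = (9 - 30)² = (-21)² = 441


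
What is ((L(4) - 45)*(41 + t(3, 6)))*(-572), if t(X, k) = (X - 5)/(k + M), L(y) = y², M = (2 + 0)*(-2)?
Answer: 663520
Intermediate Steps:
M = -4 (M = 2*(-2) = -4)
t(X, k) = (-5 + X)/(-4 + k) (t(X, k) = (X - 5)/(k - 4) = (-5 + X)/(-4 + k))
((L(4) - 45)*(41 + t(3, 6)))*(-572) = ((4² - 45)*(41 + (-5 + 3)/(-4 + 6)))*(-572) = ((16 - 45)*(41 - 2/2))*(-572) = -29*(41 + (½)*(-2))*(-572) = -29*(41 - 1)*(-572) = -29*40*(-572) = -1160*(-572) = 663520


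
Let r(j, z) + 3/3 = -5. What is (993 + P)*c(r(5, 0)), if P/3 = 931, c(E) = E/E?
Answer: 3786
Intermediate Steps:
r(j, z) = -6 (r(j, z) = -1 - 5 = -6)
c(E) = 1
P = 2793 (P = 3*931 = 2793)
(993 + P)*c(r(5, 0)) = (993 + 2793)*1 = 3786*1 = 3786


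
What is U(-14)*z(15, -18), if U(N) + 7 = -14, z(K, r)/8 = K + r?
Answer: 504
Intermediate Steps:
z(K, r) = 8*K + 8*r (z(K, r) = 8*(K + r) = 8*K + 8*r)
U(N) = -21 (U(N) = -7 - 14 = -21)
U(-14)*z(15, -18) = -21*(8*15 + 8*(-18)) = -21*(120 - 144) = -21*(-24) = 504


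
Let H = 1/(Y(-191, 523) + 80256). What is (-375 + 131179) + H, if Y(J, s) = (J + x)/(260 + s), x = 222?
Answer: 8219786015899/62840479 ≈ 1.3080e+5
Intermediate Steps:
Y(J, s) = (222 + J)/(260 + s) (Y(J, s) = (J + 222)/(260 + s) = (222 + J)/(260 + s))
H = 783/62840479 (H = 1/((222 - 191)/(260 + 523) + 80256) = 1/(31/783 + 80256) = 1/(62840479/783) = 783/62840479 ≈ 1.2460e-5)
(-375 + 131179) + H = (-375 + 131179) + 783/62840479 = 130804 + 783/62840479 = 8219786015899/62840479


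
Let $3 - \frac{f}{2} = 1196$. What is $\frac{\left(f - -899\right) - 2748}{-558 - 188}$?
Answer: $\frac{4235}{746} \approx 5.6769$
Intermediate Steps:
$f = -2386$ ($f = 6 - 2392 = -2386$)
$\frac{\left(f - -899\right) - 2748}{-558 - 188} = \frac{\left(-2386 - -899\right) - 2748}{-558 - 188} = \frac{\left(-2386 + 899\right) - 2748}{-746} = \left(-1487 - 2748\right) \left(- \frac{1}{746}\right) = \left(-4235\right) \left(- \frac{1}{746}\right) = \frac{4235}{746}$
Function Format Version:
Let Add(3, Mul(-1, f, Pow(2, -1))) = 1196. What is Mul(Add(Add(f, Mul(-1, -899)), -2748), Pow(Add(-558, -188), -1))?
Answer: Rational(4235, 746) ≈ 5.6769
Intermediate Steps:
f = -2386 (f = Add(6, Mul(-2, 1196)) = Add(6, -2392) = -2386)
Mul(Add(Add(f, Mul(-1, -899)), -2748), Pow(Add(-558, -188), -1)) = Mul(Add(Add(-2386, Mul(-1, -899)), -2748), Pow(Add(-558, -188), -1)) = Mul(Add(Add(-2386, 899), -2748), Pow(-746, -1)) = Mul(Add(-1487, -2748), Rational(-1, 746)) = Mul(-4235, Rational(-1, 746)) = Rational(4235, 746)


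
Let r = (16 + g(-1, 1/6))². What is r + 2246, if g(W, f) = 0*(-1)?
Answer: 2502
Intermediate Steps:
g(W, f) = 0
r = 256 (r = (16 + 0)² = 16² = 256)
r + 2246 = 256 + 2246 = 2502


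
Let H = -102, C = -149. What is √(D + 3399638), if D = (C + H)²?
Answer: √3462639 ≈ 1860.8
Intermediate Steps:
D = 63001 (D = (-149 - 102)² = (-251)² = 63001)
√(D + 3399638) = √(63001 + 3399638) = √3462639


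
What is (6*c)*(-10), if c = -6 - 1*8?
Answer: 840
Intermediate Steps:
c = -14 (c = -6 - 8 = -14)
(6*c)*(-10) = (6*(-14))*(-10) = -84*(-10) = 840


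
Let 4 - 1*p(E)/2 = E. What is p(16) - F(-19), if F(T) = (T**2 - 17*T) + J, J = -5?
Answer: -703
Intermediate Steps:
F(T) = -5 + T**2 - 17*T (F(T) = (T**2 - 17*T) - 5 = -5 + T**2 - 17*T)
p(E) = 8 - 2*E
p(16) - F(-19) = (8 - 2*16) - (-5 + (-19)**2 - 17*(-19)) = (8 - 32) - (-5 + 361 + 323) = -24 - 1*679 = -24 - 679 = -703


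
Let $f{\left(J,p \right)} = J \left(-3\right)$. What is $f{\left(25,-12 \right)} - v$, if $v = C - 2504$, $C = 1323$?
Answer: $1106$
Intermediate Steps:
$f{\left(J,p \right)} = - 3 J$
$v = -1181$ ($v = 1323 - 2504 = -1181$)
$f{\left(25,-12 \right)} - v = \left(-3\right) 25 - -1181 = -75 + 1181 = 1106$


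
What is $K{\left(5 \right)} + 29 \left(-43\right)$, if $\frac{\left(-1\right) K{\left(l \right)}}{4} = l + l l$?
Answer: $-1367$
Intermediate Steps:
$K{\left(l \right)} = - 4 l - 4 l^{2}$ ($K{\left(l \right)} = - 4 \left(l + l l\right) = - 4 \left(l + l^{2}\right) = - 4 l - 4 l^{2}$)
$K{\left(5 \right)} + 29 \left(-43\right) = \left(-4\right) 5 \left(1 + 5\right) + 29 \left(-43\right) = \left(-4\right) 5 \cdot 6 - 1247 = -120 - 1247 = -1367$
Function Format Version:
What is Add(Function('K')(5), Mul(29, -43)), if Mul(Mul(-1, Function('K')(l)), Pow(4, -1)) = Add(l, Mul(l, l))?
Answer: -1367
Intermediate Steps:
Function('K')(l) = Add(Mul(-4, l), Mul(-4, Pow(l, 2))) (Function('K')(l) = Mul(-4, Add(l, Mul(l, l))) = Mul(-4, Add(l, Pow(l, 2))) = Add(Mul(-4, l), Mul(-4, Pow(l, 2))))
Add(Function('K')(5), Mul(29, -43)) = Add(Mul(-4, 5, Add(1, 5)), Mul(29, -43)) = Add(Mul(-4, 5, 6), -1247) = Add(-120, -1247) = -1367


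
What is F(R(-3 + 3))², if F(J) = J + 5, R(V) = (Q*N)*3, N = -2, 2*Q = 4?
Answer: 49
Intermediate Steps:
Q = 2 (Q = (½)*4 = 2)
R(V) = -12 (R(V) = (2*(-2))*3 = -4*3 = -12)
F(J) = 5 + J
F(R(-3 + 3))² = (5 - 12)² = (-7)² = 49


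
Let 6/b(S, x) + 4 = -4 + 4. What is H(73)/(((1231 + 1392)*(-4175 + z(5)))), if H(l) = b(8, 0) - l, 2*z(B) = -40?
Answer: 149/22006970 ≈ 6.7706e-6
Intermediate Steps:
b(S, x) = -3/2 (b(S, x) = 6/(-4 + (-4 + 4)) = 6/(-4 + 0) = 6/(-4) = 6*(-¼) = -3/2)
z(B) = -20 (z(B) = (½)*(-40) = -20)
H(l) = -3/2 - l
H(73)/(((1231 + 1392)*(-4175 + z(5)))) = (-3/2 - 1*73)/(((1231 + 1392)*(-4175 - 20))) = (-3/2 - 73)/((2623*(-4195))) = -149/2/(-11003485) = -149/2*(-1/11003485) = 149/22006970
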